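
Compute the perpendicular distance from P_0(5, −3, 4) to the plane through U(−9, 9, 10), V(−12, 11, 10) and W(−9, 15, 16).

5√22/11

UV = (−3, 2, 0) and UW = (0, 6, 6), so a normal is n = UV × UW = (12, 18, −18).
n = (12, 18, −18); n·P − (-126) = 60; |n| = 6√22; distance = 60/(6√22) = 10/√22.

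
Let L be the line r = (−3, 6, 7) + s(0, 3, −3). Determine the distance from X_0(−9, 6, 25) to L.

Direction vector d = (0, 3, −3).
AP = (−6, 0, 18), and AP × d = (−54, −18, −18).
|AP × d|² = 3564 and |d|² = 18, so the distance is √(3564/18) = √198 = 3√22.

3√22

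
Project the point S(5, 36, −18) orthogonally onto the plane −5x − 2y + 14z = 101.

The perpendicular from S has direction n = (−5, −2, 14): r = (5, 36, −18) + μ(−5, −2, 14).
Substitute into the plane: n·(S + μn) = 101 gives -349 + 225μ = 101, so μ = 2.
Foot = (5, 36, −18) + 2·(−5, −2, 14) = (−5, 32, 10).

(-5, 32, 10)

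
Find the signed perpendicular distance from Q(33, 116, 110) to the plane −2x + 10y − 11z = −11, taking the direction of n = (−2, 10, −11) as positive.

-7

n·Q − (-11) = -105.
|n| = 15, so the signed distance is -105/15 = -7.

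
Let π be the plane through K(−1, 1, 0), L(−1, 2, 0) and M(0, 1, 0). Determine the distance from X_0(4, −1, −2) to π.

2

KL = (0, 1, 0) and KM = (1, 0, 0), so a normal is n = KL × KM = (0, 0, −1).
n = (0, 0, −1); n·P − 0 = 2; |n| = 1; distance = 2/1 = 2.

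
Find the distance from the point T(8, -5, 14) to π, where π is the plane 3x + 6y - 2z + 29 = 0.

5/7

d = |3·8 + 6·(-5) + (-2)·14 − (-29)| / √(9 + 36 + 4) = |-5| / 7 = 5/7.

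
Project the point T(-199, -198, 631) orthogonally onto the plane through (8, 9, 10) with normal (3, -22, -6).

(-4604/23, -4356/23, 14567/23)

The perpendicular from T has direction n = (3, -22, -6): r = (-199, -198, 631) + μ(3, -22, -6).
Substitute into the plane: n·(T + μn) = -234 gives -27 + 529μ = -234, so μ = -9/23.
Foot = (-199, -198, 631) + (-9/23)·(3, -22, -6) = (-4604/23, -4356/23, 14567/23).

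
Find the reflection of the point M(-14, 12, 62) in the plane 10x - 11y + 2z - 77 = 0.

(6, -10, 66)

With n = (10, -11, 2), the signed offset is (n·M − 77)/|n|² = -225/225 = -1.
M' = M − 2t·n = (-14, 12, 62) − (-2)·(10, -11, 2) = (6, -10, 66).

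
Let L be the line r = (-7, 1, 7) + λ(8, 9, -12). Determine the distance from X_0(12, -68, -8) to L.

3√562

Direction vector d = (8, 9, -12).
AP = (19, -69, -15); AP·d = -289, |AP|² = 5347, |d|² = 289.
distance² = |AP|² − (AP·d)²/|d|² = 5347 − 83521/289 = 5058, so the distance is 3√562.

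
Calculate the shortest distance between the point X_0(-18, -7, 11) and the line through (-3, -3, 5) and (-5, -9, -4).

A direction vector is d = (-2, -6, -9).
AP = (-15, -4, 6), and AP × d = (72, -147, 82).
|AP × d|² = 33517 and |d|² = 121, so the distance is √(33517/121) = √277.

√277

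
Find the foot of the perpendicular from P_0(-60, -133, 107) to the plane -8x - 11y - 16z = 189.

The perpendicular from P_0 has direction n = (-8, -11, -16): r = (-60, -133, 107) + λ(-8, -11, -16).
Substitute into the plane: n·(P_0 + λn) = 189 gives 231 + 441λ = 189, so λ = -2/21.
Foot = (-60, -133, 107) + (-2/21)·(-8, -11, -16) = (-1244/21, -2771/21, 2279/21).

(-1244/21, -2771/21, 2279/21)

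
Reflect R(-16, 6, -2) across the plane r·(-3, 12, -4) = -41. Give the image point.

(-10, -18, 6)

n = (-3, 12, -4), |n|² = 169, n·R − (-41) = 169, so t = 169/169 = 1.
Foot F = R − 1·n = (-13, -6, 2); the reflection is 2F − R = (-10, -18, 6).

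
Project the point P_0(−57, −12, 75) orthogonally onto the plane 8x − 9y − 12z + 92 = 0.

(-25, -48, 27)

n = (8, −9, −12), |n|² = 289, and n·P_0 − (-92) = -1156.
t = -1156/289 = -4, so the foot is P_0 − t·n = (−57, −12, 75) − (-4)·(8, −9, −12) = (−25, −48, 27).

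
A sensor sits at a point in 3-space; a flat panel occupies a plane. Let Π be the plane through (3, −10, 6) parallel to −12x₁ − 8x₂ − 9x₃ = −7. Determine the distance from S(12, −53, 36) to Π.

2

Parallel planes share the normal n = (−12, −8, −9); since (3, −10, 6) lies on the plane, its equation is −12x₁ − 8x₂ − 9x₃ = -10.
d = |(-12)·12 + (-8)·(-53) + (-9)·36 − (-10)| / √(144 + 64 + 81) = |-34| / 17 = 2.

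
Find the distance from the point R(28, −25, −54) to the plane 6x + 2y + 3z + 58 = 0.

n = (6, 2, 3); n·P − (-58) = 14; |n| = 7; distance = 14/7 = 2.

2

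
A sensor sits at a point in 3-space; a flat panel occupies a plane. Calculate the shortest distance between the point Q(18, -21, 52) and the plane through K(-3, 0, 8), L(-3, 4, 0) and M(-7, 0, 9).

KL = (0, 4, -8) and KM = (-4, 0, 1), so a normal is n = KL × KM = (4, 32, 16).
n = (4, 32, 16); n·P − 116 = 116; |n| = 36; distance = 116/36 = 29/9.

29/9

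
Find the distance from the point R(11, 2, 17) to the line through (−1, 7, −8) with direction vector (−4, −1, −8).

Direction vector d = (−4, −1, −8).
AP = (12, −5, 25), and AP × d = (65, −4, −32).
|AP × d|² = 5265 and |d|² = 81, so the distance is √(5265/81) = √65.

√65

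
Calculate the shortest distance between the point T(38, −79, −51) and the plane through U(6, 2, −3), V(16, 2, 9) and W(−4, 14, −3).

UV = (10, 0, 12) and UW = (−10, 12, 0), so a normal is n = UV × UW = (−144, −120, 120).
Then n·(38, −79, −51) − (−1464) = −648.
|n| = √(20736 + 14400 + 14400) = 24√86, so the distance is |-648|/(24√86) = 27/√86.

27√86/86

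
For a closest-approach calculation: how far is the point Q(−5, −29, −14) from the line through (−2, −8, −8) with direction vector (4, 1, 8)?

9√5

Direction vector d = (4, 1, 8).
AP = (−3, −21, −6); AP·d = -81, |AP|² = 486, |d|² = 81.
distance² = |AP|² − (AP·d)²/|d|² = 486 − 6561/81 = 405, so the distance is 9√5.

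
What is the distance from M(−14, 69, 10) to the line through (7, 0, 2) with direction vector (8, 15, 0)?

√2665

Direction vector d = (8, 15, 0).
AP = (−21, 69, 8); AP·d = 867, |AP|² = 5266, |d|² = 289.
distance² = |AP|² − (AP·d)²/|d|² = 5266 − 751689/289 = 2665, so the distance is √2665.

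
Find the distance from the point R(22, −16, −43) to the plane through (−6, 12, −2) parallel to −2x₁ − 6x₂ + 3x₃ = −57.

11/7

Parallel planes share the normal n = (−2, −6, 3); since (−6, 12, −2) lies on the plane, its equation is −2x₁ − 6x₂ + 3x₃ = -66.
Then n·(22, −16, −43) − (−66) = −11.
|n| = √(4 + 36 + 9) = 7, so the distance is |-11|/7 = 11/7.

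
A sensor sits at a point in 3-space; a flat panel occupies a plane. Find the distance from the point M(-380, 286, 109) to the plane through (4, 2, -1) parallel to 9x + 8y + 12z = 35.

8

Parallel planes share the normal n = (9, 8, 12); since (4, 2, -1) lies on the plane, its equation is 9x + 8y + 12z = 40.
Then n·(-380, 286, 109) - 40 = 136.
|n| = √(81 + 64 + 144) = 17, so the distance is |136|/17 = 8.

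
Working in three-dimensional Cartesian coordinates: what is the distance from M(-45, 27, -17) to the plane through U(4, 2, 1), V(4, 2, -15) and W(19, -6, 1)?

UV = (0, 0, -16) and UW = (15, -8, 0), so a normal is n = UV × UW = (-128, -240, 0).
Then n·(-45, 27, -17) - (-992) = 272.
|n| = √(16384 + 57600 + 0) = 272, so the distance is |272|/272 = 1.

1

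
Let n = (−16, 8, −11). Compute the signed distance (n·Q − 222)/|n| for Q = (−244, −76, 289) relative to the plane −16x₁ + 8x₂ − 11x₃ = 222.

-5

n·Q − 222 = -105.
|n| = 21, so the signed distance is -105/21 = -5.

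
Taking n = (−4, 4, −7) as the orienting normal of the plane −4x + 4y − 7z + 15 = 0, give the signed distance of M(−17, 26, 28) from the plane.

n·M − (-15) = -9.
|n| = 9, so the signed distance is -9/9 = -1.

-1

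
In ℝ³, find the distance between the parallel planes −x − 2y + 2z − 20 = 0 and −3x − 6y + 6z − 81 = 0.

Divide the second equation by 3 to match normals: −x − 2y + 2z = 27.
With common normal n = (−1, −2, 2) (|n| = 3), the distance is |20 − 27|/|n| = 7/3.

7/3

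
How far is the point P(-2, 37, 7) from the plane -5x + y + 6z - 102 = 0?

13√62/62

Normal vector n = (-5, 1, 6), and n·(-2, 37, 7) - 102 = -13.
|n| = √(25 + 1 + 36) = √62, so the distance is |-13|/√62 = 13√62/62.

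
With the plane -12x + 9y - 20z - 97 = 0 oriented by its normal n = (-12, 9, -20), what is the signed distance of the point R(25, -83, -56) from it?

-24/25

n·R − 97 = -24.
|n| = 25, so the signed distance is -24/25.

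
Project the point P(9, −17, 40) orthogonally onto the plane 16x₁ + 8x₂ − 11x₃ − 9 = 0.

n = (16, 8, −11), |n|² = 441, and n·P − 9 = -441.
t = -441/441 = -1, so the foot is P − t·n = (9, −17, 40) − (-1)·(16, 8, −11) = (25, −9, 29).

(25, -9, 29)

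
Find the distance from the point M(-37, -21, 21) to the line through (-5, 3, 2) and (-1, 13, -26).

√1061

A direction vector is d = (4, 10, -28).
AP = (-32, -24, 19); AP·d = -900, |AP|² = 1961, |d|² = 900.
distance² = |AP|² − (AP·d)²/|d|² = 1961 − 810000/900 = 1061, so the distance is √1061.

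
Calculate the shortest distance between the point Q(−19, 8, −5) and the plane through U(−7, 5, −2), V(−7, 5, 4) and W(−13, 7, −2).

3√10/10

UV = (0, 0, 6) and UW = (−6, 2, 0), so a normal is n = UV × UW = (−12, −36, 0).
Then n·(−19, 8, −5) − (−96) = 36.
|n| = √(144 + 1296 + 0) = 12√10, so the distance is |36|/(12√10) = 3/√10.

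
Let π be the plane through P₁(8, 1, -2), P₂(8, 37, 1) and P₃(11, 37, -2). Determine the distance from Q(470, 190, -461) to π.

P₁P₂ = (0, 36, 3) and P₁P₃ = (3, 36, 0), so a normal is n = P₁P₂ × P₁P₃ = (-108, 9, -108).
n = (-108, 9, -108); n·P − (-639) = 1377; |n| = 153; distance = 1377/153 = 9.

9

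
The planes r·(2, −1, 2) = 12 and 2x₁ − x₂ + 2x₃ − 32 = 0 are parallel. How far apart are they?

20/3

With common normal n = (2, −1, 2) (|n| = 3), the distance is |12 − 32|/|n| = 20/3.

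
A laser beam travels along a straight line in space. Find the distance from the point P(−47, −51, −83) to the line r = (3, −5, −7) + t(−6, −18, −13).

Direction vector d = (−6, −18, −13).
AP = (−50, −46, −76), and AP × d = (−770, −194, 624).
|AP × d|² = 1019912 and |d|² = 529, so the distance is √(1019912/529) = √1928 = 2√482.

2√482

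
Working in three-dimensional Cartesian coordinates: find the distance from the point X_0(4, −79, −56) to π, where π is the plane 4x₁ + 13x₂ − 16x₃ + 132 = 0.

d = |4·4 + 13·(-79) + (-16)·(-56) − (-132)| / √(16 + 169 + 256) = |17| / 21 = 17/21.

17/21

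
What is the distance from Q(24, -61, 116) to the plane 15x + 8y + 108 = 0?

Normal vector n = (15, 8, 0), and n·(24, -61, 116) - (-108) = -20.
|n| = √(225 + 64 + 0) = 17, so the distance is |-20|/17 = 20/17.

20/17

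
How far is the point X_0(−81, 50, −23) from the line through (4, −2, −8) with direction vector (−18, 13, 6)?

13√10

Direction vector d = (−18, 13, 6).
AP = (−85, 52, −15), and AP × d = (507, 780, −169).
|AP × d|² = 894010 and |d|² = 529, so the distance is √(894010/529) = √1690 = 13√10.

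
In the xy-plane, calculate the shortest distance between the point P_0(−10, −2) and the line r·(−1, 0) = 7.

3

The normal to the line is n = (−1, 0) with |n| = 1.
|n·P_0 − 7| = |10 − 7| = 3, so the distance is 3/1 = 3.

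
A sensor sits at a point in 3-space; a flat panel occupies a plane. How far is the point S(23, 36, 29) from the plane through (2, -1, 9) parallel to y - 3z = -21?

Parallel planes share the normal n = (0, 1, -3); since (2, -1, 9) lies on the plane, its equation is y - 3z = -28.
n = (0, 1, -3); n·P − (-28) = -23; |n| = √10; distance = 23/√10 = 23√10/10.

23√10/10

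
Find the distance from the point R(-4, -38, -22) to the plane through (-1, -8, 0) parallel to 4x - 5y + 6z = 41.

Parallel planes share the normal n = (4, -5, 6); since (-1, -8, 0) lies on the plane, its equation is 4x - 5y + 6z = 36.
Then n·(-4, -38, -22) - 36 = 6.
|n| = √(16 + 25 + 36) = √77, so the distance is |6|/√77 = 6√77/77.

6/√77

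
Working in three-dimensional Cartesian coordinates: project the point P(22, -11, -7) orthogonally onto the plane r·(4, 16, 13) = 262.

(26, 5, 6)

n = (4, 16, 13), |n|² = 441, and n·P − 262 = -441.
t = -441/441 = -1, so the foot is P − t·n = (22, -11, -7) − (-1)·(4, 16, 13) = (26, 5, 6).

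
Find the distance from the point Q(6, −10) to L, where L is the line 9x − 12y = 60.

The normal to the line is n = (9, −12) with |n| = 15.
|n·Q − 60| = |174 − 60| = 114, so the distance is 114/15 = 38/5.

38/5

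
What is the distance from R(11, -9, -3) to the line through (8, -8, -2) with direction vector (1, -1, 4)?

√11

Direction vector d = (1, -1, 4).
AP = (3, -1, -1); AP·d = 0, |AP|² = 11, |d|² = 18.
distance² = |AP|² − (AP·d)²/|d|² = 11 − 0/18 = 11, so the distance is √11.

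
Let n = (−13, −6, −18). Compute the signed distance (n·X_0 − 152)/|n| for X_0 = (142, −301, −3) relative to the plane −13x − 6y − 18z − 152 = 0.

n·X_0 − 152 = -138.
|n| = 23, so the signed distance is -138/23 = -6.

-6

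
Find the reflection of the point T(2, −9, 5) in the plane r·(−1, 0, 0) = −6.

(10, -9, 5)

n = (−1, 0, 0), |n|² = 1, n·T − (-6) = 4, so t = 4/1 = 4.
Foot F = T − 4·n = (6, −9, 5); the reflection is 2F − T = (10, −9, 5).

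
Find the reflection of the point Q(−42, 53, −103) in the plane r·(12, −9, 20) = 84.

(78, -37, 97)

n = (12, −9, 20), |n|² = 625, n·Q − 84 = -3125, so t = -3125/625 = -5.
Foot F = Q − (-5)·n = (18, 8, −3); the reflection is 2F − Q = (78, −37, 97).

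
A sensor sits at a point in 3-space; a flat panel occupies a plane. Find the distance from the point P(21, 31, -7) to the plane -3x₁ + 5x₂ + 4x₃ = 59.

1/√2

d = |(-3)·21 + 5·31 + 4·(-7) − 59| / √(9 + 25 + 16) = |5| / (5√2) = 1/√2.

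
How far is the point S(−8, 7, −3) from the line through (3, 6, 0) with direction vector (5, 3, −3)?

2√22

Direction vector d = (5, 3, −3).
AP = (−11, 1, −3), and AP × d = (6, −48, −38).
|AP × d|² = 3784 and |d|² = 43, so the distance is √(3784/43) = √88 = 2√22.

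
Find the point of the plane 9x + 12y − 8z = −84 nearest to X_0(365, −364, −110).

(6268/17, -6104/17, -1926/17)

The perpendicular from X_0 has direction n = (9, 12, −8): r = (365, −364, −110) + t(9, 12, −8).
Substitute into the plane: n·(X_0 + tn) = -84 gives -203 + 289t = -84, so t = 7/17.
Foot = (365, −364, −110) + (7/17)·(9, 12, −8) = (6268/17, −6104/17, −1926/17).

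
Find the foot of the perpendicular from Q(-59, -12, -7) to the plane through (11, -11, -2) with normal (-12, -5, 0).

n = (-12, -5, 0), |n|² = 169, and n·Q − (-77) = 845.
t = 845/169 = 5, so the foot is Q − t·n = (-59, -12, -7) − 5·(-12, -5, 0) = (1, 13, -7).

(1, 13, -7)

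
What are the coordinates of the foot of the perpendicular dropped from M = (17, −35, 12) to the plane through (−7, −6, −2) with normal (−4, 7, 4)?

(5, -14, 24)

n = (−4, 7, 4), |n|² = 81, and n·M − (-22) = -243.
t = -243/81 = -3, so the foot is M − t·n = (17, −35, 12) − (-3)·(−4, 7, 4) = (5, −14, 24).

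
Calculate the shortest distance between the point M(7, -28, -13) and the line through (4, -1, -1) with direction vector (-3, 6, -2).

Direction vector d = (-3, 6, -2).
AP = (3, -27, -12), and AP × d = (126, 42, -63).
|AP × d|² = 21609 and |d|² = 49, so the distance is √(21609/49) = √441 = 21.

21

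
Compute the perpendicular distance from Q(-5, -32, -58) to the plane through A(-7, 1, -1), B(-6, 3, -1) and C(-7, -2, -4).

AB = (1, 2, 0) and AC = (0, -3, -3), so a normal is n = AB × AC = (-6, 3, -3).
Then n·(-5, -32, -58) - 48 = 60.
|n| = √(36 + 9 + 9) = 3√6, so the distance is |60|/(3√6) = 20/√6.

20/√6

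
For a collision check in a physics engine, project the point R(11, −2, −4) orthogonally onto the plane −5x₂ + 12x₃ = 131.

(11, -7, 8)

n = (0, −5, 12), |n|² = 169, and n·R − 131 = -169.
t = -169/169 = -1, so the foot is R − t·n = (11, −2, −4) − (-1)·(0, −5, 12) = (11, −7, 8).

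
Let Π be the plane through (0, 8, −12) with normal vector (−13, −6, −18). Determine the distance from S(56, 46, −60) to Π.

4

The plane has equation n·(r − (0, 8, −12)) = 0, i.e. n·r = 168.
d = |(-13)·56 + (-6)·46 + (-18)·(-60) − 168| / √(169 + 36 + 324) = |-92| / 23 = 4.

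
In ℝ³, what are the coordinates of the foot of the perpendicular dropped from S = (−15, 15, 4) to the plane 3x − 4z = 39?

n = (3, 0, −4), |n|² = 25, and n·S − 39 = -100.
t = -100/25 = -4, so the foot is S − t·n = (−15, 15, 4) − (-4)·(3, 0, −4) = (−3, 15, −12).

(-3, 15, -12)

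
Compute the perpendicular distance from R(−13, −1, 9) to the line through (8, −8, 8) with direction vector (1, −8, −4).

√410

Direction vector d = (1, −8, −4).
AP = (−21, 7, 1); AP·d = -81, |AP|² = 491, |d|² = 81.
distance² = |AP|² − (AP·d)²/|d|² = 491 − 6561/81 = 410, so the distance is √410.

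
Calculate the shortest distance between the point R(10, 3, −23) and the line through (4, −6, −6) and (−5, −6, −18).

3√34

A direction vector is d = (−9, 0, −12).
AP = (6, 9, −17); AP·d = 150, |AP|² = 406, |d|² = 225.
distance² = |AP|² − (AP·d)²/|d|² = 406 − 22500/225 = 306, so the distance is 3√34.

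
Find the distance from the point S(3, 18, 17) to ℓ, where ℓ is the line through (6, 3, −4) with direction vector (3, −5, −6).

Direction vector d = (3, −5, −6).
AP = (−3, 15, 21); AP·d = -210, |AP|² = 675, |d|² = 70.
distance² = |AP|² − (AP·d)²/|d|² = 675 − 44100/70 = 45, so the distance is 3√5.

3√5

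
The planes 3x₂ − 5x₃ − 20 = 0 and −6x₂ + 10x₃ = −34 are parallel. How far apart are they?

Divide the second equation by -2 to match normals: 3x₂ − 5x₃ = 17.
With common normal n = (0, 3, −5) (|n| = √34), the distance is |20 − 17|/|n| = 3/√34.

3/√34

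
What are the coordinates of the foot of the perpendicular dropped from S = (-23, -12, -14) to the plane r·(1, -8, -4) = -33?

(-25, 4, -6)

n = (1, -8, -4), |n|² = 81, and n·S − (-33) = 162.
t = 162/81 = 2, so the foot is S − t·n = (-23, -12, -14) − 2·(1, -8, -4) = (-25, 4, -6).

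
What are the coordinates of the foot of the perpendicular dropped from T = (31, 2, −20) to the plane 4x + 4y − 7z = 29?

The perpendicular from T has direction n = (4, 4, −7): r = (31, 2, −20) + t(4, 4, −7).
Substitute into the plane: n·(T + tn) = 29 gives 272 + 81t = 29, so t = -3.
Foot = (31, 2, −20) + (-3)·(4, 4, −7) = (19, −10, 1).

(19, -10, 1)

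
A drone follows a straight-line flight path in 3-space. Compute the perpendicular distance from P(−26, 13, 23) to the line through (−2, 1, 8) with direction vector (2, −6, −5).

Direction vector d = (2, −6, −5).
AP = (−24, 12, 15), and AP × d = (30, −90, 120).
|AP × d|² = 23400 and |d|² = 65, so the distance is √(23400/65) = √360 = 6√10.

6√10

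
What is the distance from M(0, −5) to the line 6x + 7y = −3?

d = |6·0 + 7·(-5) − (-3)| / √(36 + 49) = |-32|/√85 = 32√85/85.

32√85/85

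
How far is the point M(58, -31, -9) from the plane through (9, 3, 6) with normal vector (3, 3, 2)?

15/√22

The plane has equation n·(r − (9, 3, 6)) = 0, i.e. n·r = 48.
Then n·(58, -31, -9) - 48 = 15.
|n| = √(9 + 9 + 4) = √22, so the distance is |15|/√22 = 15√22/22.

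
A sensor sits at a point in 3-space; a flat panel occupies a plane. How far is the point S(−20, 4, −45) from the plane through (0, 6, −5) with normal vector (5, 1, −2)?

The plane has equation n·(r − (0, 6, −5)) = 0, i.e. n·r = 16.
n = (5, 1, −2); n·P − 16 = -22; |n| = √30; distance = 22/√30.

22/√30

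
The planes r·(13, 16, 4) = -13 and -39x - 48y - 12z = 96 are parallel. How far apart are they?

Divide the second equation by -3 to match normals: 13x + 16y + 4z = -32.
With common normal n = (13, 16, 4) (|n| = 21), the distance is |(-13) − (-32)|/|n| = 19/21.

19/21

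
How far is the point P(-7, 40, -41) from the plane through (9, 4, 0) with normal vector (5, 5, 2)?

The plane has equation n·(r − (9, 4, 0)) = 0, i.e. n·r = 65.
Then n·(-7, 40, -41) - 65 = 18.
|n| = √(25 + 25 + 4) = 3√6, so the distance is |18|/(3√6) = √6.

√6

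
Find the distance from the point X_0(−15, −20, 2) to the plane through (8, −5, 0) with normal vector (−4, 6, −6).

The plane has equation n·(r − (8, −5, 0)) = 0, i.e. n·r = -62.
Then n·(−15, −20, 2) − (−62) = −10.
|n| = √(16 + 36 + 36) = 2√22, so the distance is |-10|/(2√22) = 5/√22.

5/√22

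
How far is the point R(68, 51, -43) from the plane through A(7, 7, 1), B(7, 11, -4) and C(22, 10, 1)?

17/√42

AB = (0, 4, -5) and AC = (15, 3, 0), so a normal is n = AB × AC = (15, -75, -60).
Then n·(68, 51, -43) - (-480) = 255.
|n| = √(225 + 5625 + 3600) = 15√42, so the distance is |255|/(15√42) = 17/√42.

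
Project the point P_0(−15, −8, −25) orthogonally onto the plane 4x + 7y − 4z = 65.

The perpendicular from P_0 has direction n = (4, 7, −4): r = (−15, −8, −25) + λ(4, 7, −4).
Substitute into the plane: n·(P_0 + λn) = 65 gives -16 + 81λ = 65, so λ = 1.
Foot = (−15, −8, −25) + 1·(4, 7, −4) = (−11, −1, −29).

(-11, -1, -29)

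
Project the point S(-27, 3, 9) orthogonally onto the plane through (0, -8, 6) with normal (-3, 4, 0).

(-12, -17, 9)

n = (-3, 4, 0), |n|² = 25, and n·S − (-32) = 125.
t = 125/25 = 5, so the foot is S − t·n = (-27, 3, 9) − 5·(-3, 4, 0) = (-12, -17, 9).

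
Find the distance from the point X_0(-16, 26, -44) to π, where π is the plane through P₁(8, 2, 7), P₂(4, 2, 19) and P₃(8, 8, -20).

30/11

P₁P₂ = (-4, 0, 12) and P₁P₃ = (0, 6, -27), so a normal is n = P₁P₂ × P₁P₃ = (-72, -108, -24).
Then n·(-16, 26, -44) - (-960) = 360.
|n| = √(5184 + 11664 + 576) = 132, so the distance is |360|/132 = 30/11.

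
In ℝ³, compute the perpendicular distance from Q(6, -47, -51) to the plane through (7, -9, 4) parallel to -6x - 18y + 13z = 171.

25/23

Parallel planes share the normal n = (-6, -18, 13); since (7, -9, 4) lies on the plane, its equation is -6x - 18y + 13z = 172.
d = |(-6)·6 + (-18)·(-47) + 13·(-51) − 172| / √(36 + 324 + 169) = |-25| / 23 = 25/23.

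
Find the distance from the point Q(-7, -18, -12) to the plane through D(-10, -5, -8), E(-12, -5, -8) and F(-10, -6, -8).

4

DE = (-2, 0, 0) and DF = (0, -1, 0), so a normal is n = DE × DF = (0, 0, 2).
Then n·(-7, -18, -12) - (-16) = -8.
|n| = √(0 + 0 + 4) = 2, so the distance is |-8|/2 = 4.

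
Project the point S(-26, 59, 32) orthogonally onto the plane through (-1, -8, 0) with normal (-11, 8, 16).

(7, 35, -16)

n = (-11, 8, 16), |n|² = 441, and n·S − (-53) = 1323.
t = 1323/441 = 3, so the foot is S − t·n = (-26, 59, 32) − 3·(-11, 8, 16) = (7, 35, -16).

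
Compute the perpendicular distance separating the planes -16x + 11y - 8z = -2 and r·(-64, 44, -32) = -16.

2/21

Divide the second equation by 4 to match normals: -16x + 11y - 8z = -4.
Both planes have normal n = (-16, 11, -8), |n| = 21. Any point on the first plane is at distance |(-4) − (-2)|/|n| = 2/21 from the second.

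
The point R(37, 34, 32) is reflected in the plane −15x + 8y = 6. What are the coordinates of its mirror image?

(7, 50, 32)

With n = (−15, 8, 0), the signed offset is (n·R − 6)/|n|² = -289/289 = -1.
R' = R − 2t·n = (37, 34, 32) − (-2)·(−15, 8, 0) = (7, 50, 32).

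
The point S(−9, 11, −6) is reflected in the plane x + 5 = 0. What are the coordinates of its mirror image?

n = (1, 0, 0), |n|² = 1, n·S − (-5) = -4, so t = -4/1 = -4.
Foot F = S − (-4)·n = (−5, 11, −6); the reflection is 2F − S = (−1, 11, −6).

(-1, 11, -6)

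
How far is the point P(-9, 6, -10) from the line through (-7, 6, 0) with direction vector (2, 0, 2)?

4√2

Direction vector d = (2, 0, 2).
AP = (-2, 0, -10); AP·d = -24, |AP|² = 104, |d|² = 8.
distance² = |AP|² − (AP·d)²/|d|² = 104 − 576/8 = 32, so the distance is 4√2.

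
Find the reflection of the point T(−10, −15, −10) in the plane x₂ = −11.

n = (0, 1, 0), |n|² = 1, n·T − (-11) = -4, so t = -4/1 = -4.
Foot F = T − (-4)·n = (−10, −11, −10); the reflection is 2F − T = (−10, −7, −10).

(-10, -7, -10)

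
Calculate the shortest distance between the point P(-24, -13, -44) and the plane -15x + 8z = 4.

Normal vector n = (-15, 0, 8), and n·(-24, -13, -44) - 4 = 4.
|n| = √(225 + 0 + 64) = 17, so the distance is |4|/17 = 4/17.

4/17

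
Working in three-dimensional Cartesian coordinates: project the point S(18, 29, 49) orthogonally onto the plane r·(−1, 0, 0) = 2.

n = (−1, 0, 0), |n|² = 1, and n·S − 2 = -20.
t = -20/1 = -20, so the foot is S − t·n = (18, 29, 49) − (-20)·(−1, 0, 0) = (−2, 29, 49).

(-2, 29, 49)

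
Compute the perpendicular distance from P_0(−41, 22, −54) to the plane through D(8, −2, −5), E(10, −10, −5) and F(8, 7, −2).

DE = (2, −8, 0) and DF = (0, 9, 3), so a normal is n = DE × DF = (−24, −6, 18).
Then n·(−41, 22, −54) − (−270) = 150.
|n| = √(576 + 36 + 324) = 6√26, so the distance is |150|/(6√26) = 25/√26.

25/√26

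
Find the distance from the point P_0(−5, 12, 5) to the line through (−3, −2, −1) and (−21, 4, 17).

A direction vector is d = (−18, 6, 18).
AP = (−2, 14, 6), and AP × d = (216, −72, 240).
|AP × d|² = 109440 and |d|² = 684, so the distance is √(109440/684) = √160 = 4√10.

4√10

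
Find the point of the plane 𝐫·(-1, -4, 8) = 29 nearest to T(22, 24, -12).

n = (-1, -4, 8), |n|² = 81, and n·T − 29 = -243.
t = -243/81 = -3, so the foot is T − t·n = (22, 24, -12) − (-3)·(-1, -4, 8) = (19, 12, 12).

(19, 12, 12)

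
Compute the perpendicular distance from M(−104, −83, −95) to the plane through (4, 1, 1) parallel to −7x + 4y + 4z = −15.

4

Parallel planes share the normal n = (−7, 4, 4); since (4, 1, 1) lies on the plane, its equation is −7x + 4y + 4z = -20.
Then n·(−104, −83, −95) − (−20) = 36.
|n| = √(49 + 16 + 16) = 9, so the distance is |36|/9 = 4.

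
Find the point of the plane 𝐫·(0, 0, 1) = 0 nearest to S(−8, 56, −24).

(-8, 56, 0)

The perpendicular from S has direction n = (0, 0, 1): r = (−8, 56, −24) + λ(0, 0, 1).
Substitute into the plane: n·(S + λn) = 0 gives -24 + 1λ = 0, so λ = 24.
Foot = (−8, 56, −24) + 24·(0, 0, 1) = (−8, 56, 0).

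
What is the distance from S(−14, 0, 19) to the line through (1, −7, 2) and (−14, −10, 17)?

A direction vector is d = (−15, −3, 15).
AP = (−15, 7, 17); AP·d = 459, |AP|² = 563, |d|² = 459.
distance² = |AP|² − (AP·d)²/|d|² = 563 − 210681/459 = 104, so the distance is 2√26.

2√26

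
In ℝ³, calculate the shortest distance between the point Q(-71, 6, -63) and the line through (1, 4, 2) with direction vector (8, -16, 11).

Direction vector d = (8, -16, 11).
AP = (-72, 2, -65); AP·d = -1323, |AP|² = 9413, |d|² = 441.
distance² = |AP|² − (AP·d)²/|d|² = 9413 − 1750329/441 = 5444, so the distance is 2√1361.

2√1361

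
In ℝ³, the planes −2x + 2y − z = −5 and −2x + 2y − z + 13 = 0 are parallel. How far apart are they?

8/3

With common normal n = (−2, 2, −1) (|n| = 3), the distance is |(-5) − (-13)|/|n| = 8/3.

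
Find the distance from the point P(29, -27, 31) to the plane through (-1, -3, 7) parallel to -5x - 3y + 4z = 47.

9√2/5

Parallel planes share the normal n = (-5, -3, 4); since (-1, -3, 7) lies on the plane, its equation is -5x - 3y + 4z = 42.
d = |(-5)·29 + (-3)·(-27) + 4·31 − 42| / √(25 + 9 + 16) = |18| / (5√2) = 9√2/5.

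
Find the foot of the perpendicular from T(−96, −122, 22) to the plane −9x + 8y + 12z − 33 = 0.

(-1569/17, -2130/17, 290/17)

The perpendicular from T has direction n = (−9, 8, 12): r = (−96, −122, 22) + t(−9, 8, 12).
Substitute into the plane: n·(T + tn) = 33 gives 152 + 289t = 33, so t = -7/17.
Foot = (−96, −122, 22) + (-7/17)·(−9, 8, 12) = (−1569/17, −2130/17, 290/17).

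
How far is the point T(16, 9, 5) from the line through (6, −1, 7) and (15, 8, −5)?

A direction vector is d = (9, 9, −12).
AP = (10, 10, −2); AP·d = 204, |AP|² = 204, |d|² = 306.
distance² = |AP|² − (AP·d)²/|d|² = 204 − 41616/306 = 68, so the distance is 2√17.

2√17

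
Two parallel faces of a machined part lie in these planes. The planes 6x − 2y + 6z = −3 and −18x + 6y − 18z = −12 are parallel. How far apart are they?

Divide the second equation by -3 to match normals: 6x − 2y + 6z = 4.
Both planes have normal n = (6, −2, 6), |n| = 2√19. Any point on the first plane is at distance |4 − (-3)|/|n| = 7/(2√19) from the second.

7/(2√19)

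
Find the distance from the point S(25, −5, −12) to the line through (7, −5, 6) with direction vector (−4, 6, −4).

Direction vector d = (−4, 6, −4).
AP = (18, 0, −18), and AP × d = (108, 144, 108).
|AP × d|² = 44064 and |d|² = 68, so the distance is √(44064/68) = √648 = 18√2.

18√2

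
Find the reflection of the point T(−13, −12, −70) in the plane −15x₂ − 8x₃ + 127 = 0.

n = (0, −15, −8), |n|² = 289, n·T − (-127) = 867, so t = 867/289 = 3.
Foot F = T − 3·n = (−13, 33, −46); the reflection is 2F − T = (−13, 78, −22).

(-13, 78, -22)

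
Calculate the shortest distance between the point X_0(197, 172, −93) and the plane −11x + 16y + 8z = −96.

3

d = |(-11)·197 + 16·172 + 8·(-93) − (-96)| / √(121 + 256 + 64) = |-63| / 21 = 3.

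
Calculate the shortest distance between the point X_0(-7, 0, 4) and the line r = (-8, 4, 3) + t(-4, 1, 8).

Direction vector d = (-4, 1, 8).
AP = (1, -4, 1); AP·d = 0, |AP|² = 18, |d|² = 81.
distance² = |AP|² − (AP·d)²/|d|² = 18 − 0/81 = 18, so the distance is 3√2.

3√2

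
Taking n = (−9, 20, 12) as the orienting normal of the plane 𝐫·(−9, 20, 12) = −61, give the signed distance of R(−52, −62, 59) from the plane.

-3/25

n·R − (-61) = -3.
|n| = 25, so the signed distance is -3/25.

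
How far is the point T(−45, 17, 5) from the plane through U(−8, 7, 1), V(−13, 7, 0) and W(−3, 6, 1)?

UV = (−5, 0, −1) and UW = (5, −1, 0), so a normal is n = UV × UW = (−1, −5, 5).
d = |(-1)·(-45) + (-5)·17 + 5·5 − (-22)| / √(1 + 25 + 25) = |7| / √51 = 7/√51.

7/√51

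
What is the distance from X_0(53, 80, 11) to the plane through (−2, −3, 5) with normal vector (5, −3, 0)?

26/√34

The plane has equation n·(r − (−2, −3, 5)) = 0, i.e. n·r = -1.
Then n·(53, 80, 11) − (−1) = 26.
|n| = √(25 + 9 + 0) = √34, so the distance is |26|/√34 = 13√34/17.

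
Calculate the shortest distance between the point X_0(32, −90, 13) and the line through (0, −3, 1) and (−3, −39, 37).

A direction vector is d = (−3, −36, 36).
AP = (32, −87, 12); AP·d = 3468, |AP|² = 8737, |d|² = 2601.
distance² = |AP|² − (AP·d)²/|d|² = 8737 − 12027024/2601 = 4113, so the distance is 3√457.

3√457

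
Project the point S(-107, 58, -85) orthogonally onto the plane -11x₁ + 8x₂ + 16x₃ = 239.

The perpendicular from S has direction n = (-11, 8, 16): r = (-107, 58, -85) + μ(-11, 8, 16).
Substitute into the plane: n·(S + μn) = 239 gives 281 + 441μ = 239, so μ = -2/21.
Foot = (-107, 58, -85) + (-2/21)·(-11, 8, 16) = (-2225/21, 1202/21, -1817/21).

(-2225/21, 1202/21, -1817/21)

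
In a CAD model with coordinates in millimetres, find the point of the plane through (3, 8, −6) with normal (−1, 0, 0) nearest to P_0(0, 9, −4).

n = (−1, 0, 0), |n|² = 1, and n·P_0 − (-3) = 3.
t = 3/1 = 3, so the foot is P_0 − t·n = (0, 9, −4) − 3·(−1, 0, 0) = (3, 9, −4).

(3, 9, -4)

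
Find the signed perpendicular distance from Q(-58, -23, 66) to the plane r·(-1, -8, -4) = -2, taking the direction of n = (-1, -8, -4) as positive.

n·Q − (-2) = -20.
|n| = 9, so the signed distance is -20/9.

-20/9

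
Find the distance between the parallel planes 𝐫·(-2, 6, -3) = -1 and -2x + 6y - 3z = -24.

With common normal n = (-2, 6, -3) (|n| = 7), the distance is |(-1) − (-24)|/|n| = 23/7.

23/7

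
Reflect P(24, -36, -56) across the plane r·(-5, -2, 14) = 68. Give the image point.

(-16, -52, 56)

n = (-5, -2, 14), |n|² = 225, n·P − 68 = -900, so t = -900/225 = -4.
Foot F = P − (-4)·n = (4, -44, 0); the reflection is 2F − P = (-16, -52, 56).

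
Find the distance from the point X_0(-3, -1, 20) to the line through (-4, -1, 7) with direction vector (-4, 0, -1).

3√17

Direction vector d = (-4, 0, -1).
AP = (1, 0, 13), and AP × d = (0, -51, 0).
|AP × d|² = 2601 and |d|² = 17, so the distance is √(2601/17) = √153 = 3√17.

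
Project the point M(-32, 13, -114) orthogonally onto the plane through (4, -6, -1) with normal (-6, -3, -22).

(-2, 28, -4)

The perpendicular from M has direction n = (-6, -3, -22): r = (-32, 13, -114) + t(-6, -3, -22).
Substitute into the plane: n·(M + tn) = 16 gives 2661 + 529t = 16, so t = -5.
Foot = (-32, 13, -114) + (-5)·(-6, -3, -22) = (-2, 28, -4).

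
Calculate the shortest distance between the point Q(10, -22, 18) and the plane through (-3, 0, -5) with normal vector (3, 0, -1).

The plane has equation n·(r − (-3, 0, -5)) = 0, i.e. n·r = -4.
n = (3, 0, -1); n·P − (-4) = 16; |n| = √10; distance = 16/√10 = 8√10/5.

16/√10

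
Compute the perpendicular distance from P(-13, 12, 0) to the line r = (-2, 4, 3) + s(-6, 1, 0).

√46

Direction vector d = (-6, 1, 0).
AP = (-11, 8, -3); AP·d = 74, |AP|² = 194, |d|² = 37.
distance² = |AP|² − (AP·d)²/|d|² = 194 − 5476/37 = 46, so the distance is √46.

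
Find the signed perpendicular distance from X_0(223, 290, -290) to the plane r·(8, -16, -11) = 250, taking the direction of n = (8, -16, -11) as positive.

n·X_0 − 250 = 84.
|n| = 21, so the signed distance is 84/21 = 4.

4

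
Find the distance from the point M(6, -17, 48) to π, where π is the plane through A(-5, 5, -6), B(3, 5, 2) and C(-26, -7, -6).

2

AB = (8, 0, 8) and AC = (-21, -12, 0), so a normal is n = AB × AC = (96, -168, -96).
n = (96, -168, -96); n·P − (-744) = -432; |n| = 216; distance = 432/216 = 2.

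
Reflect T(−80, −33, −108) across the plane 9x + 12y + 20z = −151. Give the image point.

With n = (9, 12, 20), the signed offset is (n·T − (-151))/|n|² = -3125/625 = -5.
T' = T − 2t·n = (−80, −33, −108) − (-10)·(9, 12, 20) = (10, 87, 92).

(10, 87, 92)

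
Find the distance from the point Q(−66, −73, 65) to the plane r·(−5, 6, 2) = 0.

22/√65

n = (−5, 6, 2); n·P − 0 = 22; |n| = √65; distance = 22/√65.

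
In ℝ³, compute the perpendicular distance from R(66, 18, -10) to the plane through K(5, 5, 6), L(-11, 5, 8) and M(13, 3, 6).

KL = (-16, 0, 2) and KM = (8, -2, 0), so a normal is n = KL × KM = (4, 16, 32).
Then n·(66, 18, -10) - 292 = -60.
|n| = √(16 + 256 + 1024) = 36, so the distance is |-60|/36 = 5/3.

5/3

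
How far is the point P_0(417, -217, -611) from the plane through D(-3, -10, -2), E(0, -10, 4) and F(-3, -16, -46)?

DE = (3, 0, 6) and DF = (0, -6, -44), so a normal is n = DE × DF = (36, 132, -18).
d = |36·417 + 132·(-217) + (-18)·(-611) − (-1392)| / √(1296 + 17424 + 324) = |-1242| / 138 = 9.

9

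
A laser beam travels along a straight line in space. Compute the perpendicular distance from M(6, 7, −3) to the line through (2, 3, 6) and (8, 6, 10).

A direction vector is d = (6, 3, 4).
AP = (4, 4, −9); AP·d = 0, |AP|² = 113, |d|² = 61.
distance² = |AP|² − (AP·d)²/|d|² = 113 − 0/61 = 113, so the distance is √113.

√113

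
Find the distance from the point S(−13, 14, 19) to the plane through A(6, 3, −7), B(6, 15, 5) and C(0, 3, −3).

AB = (0, 12, 12) and AC = (−6, 0, 4), so a normal is n = AB × AC = (48, −72, 72).
d = |48·(-13) + (-72)·14 + 72·19 − (-432)| / √(2304 + 5184 + 5184) = |168| / (24√22) = 7/√22.

7/√22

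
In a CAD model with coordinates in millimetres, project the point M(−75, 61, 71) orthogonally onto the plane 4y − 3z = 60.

(-75, 1641/25, 1688/25)

n = (0, 4, −3), |n|² = 25, and n·M − 60 = -29.
t = -29/25, so the foot is M − t·n = (−75, 61, 71) − (-29/25)·(0, 4, −3) = (−75, 1641/25, 1688/25).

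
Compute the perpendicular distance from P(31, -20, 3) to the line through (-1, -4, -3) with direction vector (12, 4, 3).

Direction vector d = (12, 4, 3).
AP = (32, -16, 6); AP·d = 338, |AP|² = 1316, |d|² = 169.
distance² = |AP|² − (AP·d)²/|d|² = 1316 − 114244/169 = 640, so the distance is 8√10.

8√10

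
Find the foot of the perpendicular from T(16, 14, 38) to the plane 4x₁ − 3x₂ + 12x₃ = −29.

(4, 23, 2)

n = (4, −3, 12), |n|² = 169, and n·T − (-29) = 507.
t = 507/169 = 3, so the foot is T − t·n = (16, 14, 38) − 3·(4, −3, 12) = (4, 23, 2).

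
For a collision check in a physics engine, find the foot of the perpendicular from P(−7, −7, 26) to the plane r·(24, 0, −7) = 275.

n = (24, 0, −7), |n|² = 625, and n·P − 275 = -625.
t = -625/625 = -1, so the foot is P − t·n = (−7, −7, 26) − (-1)·(24, 0, −7) = (17, −7, 19).

(17, -7, 19)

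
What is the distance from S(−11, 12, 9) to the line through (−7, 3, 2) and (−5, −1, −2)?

A direction vector is d = (2, −4, −4).
AP = (−4, 9, 7), and AP × d = (−8, −2, −2).
|AP × d|² = 72 and |d|² = 36, so the distance is √(72/36) = √2.

√2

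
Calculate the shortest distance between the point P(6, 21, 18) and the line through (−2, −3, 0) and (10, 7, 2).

A direction vector is d = (12, 10, 2).
AP = (8, 24, 18), and AP × d = (−132, 200, −208).
|AP × d|² = 100688 and |d|² = 248, so the distance is √(100688/248) = √406.

√406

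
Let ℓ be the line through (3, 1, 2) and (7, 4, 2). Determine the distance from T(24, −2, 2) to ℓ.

A direction vector is d = (4, 3, 0).
AP = (21, −3, 0), and AP × d = (0, 0, 75).
|AP × d|² = 5625 and |d|² = 25, so the distance is √(5625/25) = √225 = 15.

15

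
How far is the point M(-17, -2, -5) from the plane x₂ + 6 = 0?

4

d = |1·(-2) − (-6)| / √(0 + 1 + 0) = |4| / 1 = 4.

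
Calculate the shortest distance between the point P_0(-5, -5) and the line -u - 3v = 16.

4/√10

The normal to the line is n = (-1, -3) with |n| = √10.
|n·P_0 − 16| = |20 − 16| = 4, so the distance is 4/√10.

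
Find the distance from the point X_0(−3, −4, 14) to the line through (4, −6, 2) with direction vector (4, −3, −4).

√33

Direction vector d = (4, −3, −4).
AP = (−7, 2, 12), and AP × d = (28, 20, 13).
|AP × d|² = 1353 and |d|² = 41, so the distance is √(1353/41) = √33.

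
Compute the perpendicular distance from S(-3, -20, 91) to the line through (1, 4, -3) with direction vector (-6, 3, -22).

Direction vector d = (-6, 3, -22).
AP = (-4, -24, 94), and AP × d = (246, -652, -156).
|AP × d|² = 509956 and |d|² = 529, so the distance is √(509956/529) = √964 = 2√241.

2√241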